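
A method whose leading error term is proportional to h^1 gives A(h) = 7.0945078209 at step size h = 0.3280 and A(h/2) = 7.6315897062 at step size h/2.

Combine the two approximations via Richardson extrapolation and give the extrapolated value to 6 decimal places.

8.168672

The method has order 1: 2^1 = 2.
2 × 7.6315897062 = 15.2631794124; subtract 7.0945078209 → 8.1686715915
8.1686715915 ÷ 1 = 8.1686715915
Gap between inputs: 5.371e-01; correction applied: +0.5370818853.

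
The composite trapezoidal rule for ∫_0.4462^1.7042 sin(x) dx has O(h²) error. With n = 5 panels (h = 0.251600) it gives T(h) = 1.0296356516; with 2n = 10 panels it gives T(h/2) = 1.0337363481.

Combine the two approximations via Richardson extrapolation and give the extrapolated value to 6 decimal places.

1.035103

The method has order 2: 2^2 = 4.
A(h/2) − A(h) = 1.0337363481 − 1.0296356516 = 0.0041006965
Divide by 2^2 − 1 = 3: 0.0041006965/3 = 0.0013668988
R = A(h/2) + (A(h/2) − A(h))/3 = 1.0337363481 + 0.0013668988 = 1.0351032469
Correction |R − A(h/2)| = 1.367e-03; gap |A(h/2) − A(h)| = 4.101e-03.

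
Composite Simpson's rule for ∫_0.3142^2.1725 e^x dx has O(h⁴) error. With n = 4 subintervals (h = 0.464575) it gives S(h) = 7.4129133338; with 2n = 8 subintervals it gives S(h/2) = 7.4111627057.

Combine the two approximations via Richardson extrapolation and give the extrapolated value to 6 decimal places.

With r = 4 the leading error scales as h^4, so the weight is 2^4 = 16.
16 × 7.4111627057 = 118.5786032912; 118.5786032912 − 7.4129133338 = 111.1656899574
Denominator 16 − 1 = 15.
(16 × 7.4111627057 − 7.4129133338)/(16 − 1) = 7.4110459972
Shift from A(h/2): −0.0001167085.

7.411046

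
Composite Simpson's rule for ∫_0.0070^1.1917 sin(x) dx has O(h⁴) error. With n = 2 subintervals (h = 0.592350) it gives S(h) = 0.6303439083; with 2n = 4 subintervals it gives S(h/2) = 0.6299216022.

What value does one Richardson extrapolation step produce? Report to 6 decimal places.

With r = 4 the leading error scales as h^4, so the weight is 2^4 = 16.
Difference of the inputs: 0.6299216022 − 0.6303439083 = -0.0004223061
Divide by 2^4 − 1 = 15: (-0.0004223061)/15 = -0.0000281537
R = A(h/2) + (A(h/2) − A(h))/15 = 0.6299216022 − 0.0000281537 = 0.6298934485

0.629893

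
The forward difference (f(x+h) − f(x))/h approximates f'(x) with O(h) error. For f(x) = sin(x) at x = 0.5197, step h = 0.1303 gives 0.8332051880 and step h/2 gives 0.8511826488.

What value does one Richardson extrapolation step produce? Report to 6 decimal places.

0.869160

With r = 1 the leading error scales as h^1, so the weight is 2^1 = 2.
A(h/2) − A(h) = 0.8511826488 − 0.8332051880 = 0.0179774608
Divide by 2^1 − 1 = 1: 0.0179774608/1 = 0.0179774608
R = A(h/2) + (A(h/2) − A(h))/1 = 0.8511826488 + 0.0179774608 = 0.8691601096
Gap between inputs: 1.798e-02; correction applied: +0.0179774608.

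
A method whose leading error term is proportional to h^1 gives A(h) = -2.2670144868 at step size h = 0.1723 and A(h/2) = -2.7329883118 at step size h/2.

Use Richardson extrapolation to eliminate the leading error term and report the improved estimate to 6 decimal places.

-3.198962

Error is O(h^1); halving h shrinks it by 2^1 = 2.
2^1·A(h/2) = -5.4659766236; minus A(h) gives -3.1989621368.
Divide by 2^1 − 1 = 1.
(2·(-2.7329883118) − (-2.2670144868))/(2 − 1) = -3.1989621368
Gap between inputs: 4.660e-01; correction applied: −0.4659738250.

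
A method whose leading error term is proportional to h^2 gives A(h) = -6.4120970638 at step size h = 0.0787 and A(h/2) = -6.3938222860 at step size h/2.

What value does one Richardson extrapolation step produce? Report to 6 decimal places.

Order 2 gives 2^r = 4 and 2^r − 1 = 3.
Top: 4(-6.3938222860) − (-6.4120970638) = -19.1631920802
(-19.1631920802) ÷ 3 = -6.3877306934
Shift from A(h/2): +0.0060915926.

-6.387731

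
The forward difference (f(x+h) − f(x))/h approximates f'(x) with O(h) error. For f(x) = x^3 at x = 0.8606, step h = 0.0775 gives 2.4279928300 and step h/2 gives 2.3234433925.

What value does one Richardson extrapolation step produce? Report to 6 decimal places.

2.218894

Method order is 1; weight 2^1 = 2.
Numerator 2·A(h/2) − A(h) = 2·2.3234433925 − 2.4279928300 = 2.2188939550
Denominator 2 − 1 = 1.
2.2188939550 ÷ 1 = 2.2188939550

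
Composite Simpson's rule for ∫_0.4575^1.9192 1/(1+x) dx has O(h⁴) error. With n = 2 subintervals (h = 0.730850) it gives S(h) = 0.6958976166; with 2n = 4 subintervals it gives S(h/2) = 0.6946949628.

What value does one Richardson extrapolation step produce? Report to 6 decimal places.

Leading term ∝ h^4; use weight 16 = 2^4.
Difference of the inputs: 0.6946949628 − 0.6958976166 = -0.0012026538
Correction (A(h/2) − A(h))/(16 − 1) = (-0.0012026538)/15 = -0.0000801769
R = 0.6946949628 − 0.0000801769 = 0.6946147859
Gap between inputs: 1.203e-03; correction applied: −0.0000801769.

0.694615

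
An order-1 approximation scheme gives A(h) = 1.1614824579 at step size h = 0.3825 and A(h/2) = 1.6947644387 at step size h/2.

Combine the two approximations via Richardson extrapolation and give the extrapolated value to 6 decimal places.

2.228046

Error is O(h^1); halving h shrinks it by 2^1 = 2.
2^1 × A(h/2) = 3.3895288774; minus A(h) gives 2.2280464195.
Denominator 2 − 1 = 1.
Extrapolated: 2.2280464195 / 1 = 2.2280464195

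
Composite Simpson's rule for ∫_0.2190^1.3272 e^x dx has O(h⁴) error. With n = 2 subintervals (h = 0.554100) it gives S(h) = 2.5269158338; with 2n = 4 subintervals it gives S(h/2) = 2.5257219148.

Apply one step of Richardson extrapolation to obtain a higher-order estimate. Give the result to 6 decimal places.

Order 4 gives 2^r = 16 and 2^r − 1 = 15.
16·2.5257219148 − 2.5269158338 = 37.8846348030
R = 37.8846348030/15 = 2.5256423202
Shift from A(h/2): −0.0000795946.

2.525642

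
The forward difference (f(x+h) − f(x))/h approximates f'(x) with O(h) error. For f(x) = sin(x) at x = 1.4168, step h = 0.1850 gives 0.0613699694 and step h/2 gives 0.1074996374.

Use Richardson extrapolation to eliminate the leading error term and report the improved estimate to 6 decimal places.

The method has order 1: 2^1 = 2.
Weighted: 0.2149992748 − 0.0613699694 = 0.1536293054
R = 0.1536293054/1 = 0.1536293054

0.153629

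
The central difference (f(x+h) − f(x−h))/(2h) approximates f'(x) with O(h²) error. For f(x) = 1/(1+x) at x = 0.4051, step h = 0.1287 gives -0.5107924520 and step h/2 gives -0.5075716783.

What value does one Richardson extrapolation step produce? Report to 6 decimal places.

Leading term ∝ h^2; use weight 4 = 2^2.
Top: 4(-0.5075716783) − (-0.5107924520) = -1.5194942612
Divide by 2^2 − 1 = 3.
Extrapolated: (-1.5194942612) / 3 = -0.5064980871
Shift from A(h/2): +0.0010735912.

-0.506498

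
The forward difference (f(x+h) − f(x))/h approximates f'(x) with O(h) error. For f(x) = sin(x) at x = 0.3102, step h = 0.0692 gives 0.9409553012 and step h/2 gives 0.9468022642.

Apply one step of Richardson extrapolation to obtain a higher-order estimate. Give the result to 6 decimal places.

Order 1 gives 2^r = 2 and 2^r − 1 = 1.
2^1 × A(h/2) = 1.8936045284; minus A(h) gives 0.9526492272.
0.9526492272 ÷ 1 = 0.9526492272

0.952649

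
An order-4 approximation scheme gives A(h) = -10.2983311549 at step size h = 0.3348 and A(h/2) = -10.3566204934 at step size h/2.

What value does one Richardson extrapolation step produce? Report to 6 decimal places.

r = 4: numerator weight 16, denominator 15.
16*(-10.3566204934) = -165.7059278944; (-165.7059278944) − (-10.2983311549) = -155.4075967395
(16*(-10.3566204934) − (-10.2983311549))/(16 − 1) = -10.3605064493

-10.360506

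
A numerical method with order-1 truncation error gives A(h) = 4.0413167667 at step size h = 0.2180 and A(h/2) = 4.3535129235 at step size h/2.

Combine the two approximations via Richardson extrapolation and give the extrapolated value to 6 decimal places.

4.665709

r = 1: numerator weight 2, denominator 1.
Weighted: 8.7070258470 − 4.0413167667 = 4.6657090803
Denominator 2 − 1 = 1.
Extrapolated: 4.6657090803 / 1 = 4.6657090803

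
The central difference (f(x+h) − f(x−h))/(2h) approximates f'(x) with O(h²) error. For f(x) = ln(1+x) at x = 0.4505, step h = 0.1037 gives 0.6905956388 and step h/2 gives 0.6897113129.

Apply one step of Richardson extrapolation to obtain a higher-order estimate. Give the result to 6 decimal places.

0.689417

With r = 2 the leading error scales as h^2, so the weight is 2^2 = 4.
4*0.6897113129 = 2.7588452516; 2.7588452516 − 0.6905956388 = 2.0682496128
Denominator 4 − 1 = 3.
Extrapolated: 2.0682496128 / 3 = 0.6894165376
Gap between inputs: 8.843e-04; correction applied: −0.0002947753.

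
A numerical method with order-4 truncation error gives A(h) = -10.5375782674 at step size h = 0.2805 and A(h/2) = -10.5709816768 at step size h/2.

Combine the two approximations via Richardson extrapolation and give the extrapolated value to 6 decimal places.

-10.573209

Error is O(h^4); halving h shrinks it by 2^4 = 16.
16×(-10.5709816768) = -169.1357068288; (-169.1357068288) − (-10.5375782674) = -158.5981285614
(16×(-10.5709816768) − (-10.5375782674))/(16 − 1) = -10.5732085708
Shift from A(h/2): −0.0022268940.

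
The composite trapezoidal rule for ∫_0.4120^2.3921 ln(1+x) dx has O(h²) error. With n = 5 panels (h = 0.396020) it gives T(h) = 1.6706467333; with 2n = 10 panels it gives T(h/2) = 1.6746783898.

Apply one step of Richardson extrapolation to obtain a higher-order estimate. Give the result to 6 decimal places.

1.676022

Method order is 2; weight 2^2 = 4.
Numerator 4·A(h/2) − A(h) = 4·1.6746783898 − 1.6706467333 = 5.0280668259
Divide by 2^2 − 1 = 3.
Extrapolated: 5.0280668259 / 3 = 1.6760222753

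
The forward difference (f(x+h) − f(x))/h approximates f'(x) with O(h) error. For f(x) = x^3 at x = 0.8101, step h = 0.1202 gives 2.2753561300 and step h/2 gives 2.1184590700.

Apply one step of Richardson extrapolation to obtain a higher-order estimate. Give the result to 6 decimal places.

1.961562

Method order is 1; weight 2^1 = 2.
2×2.1184590700 − 2.2753561300 = 1.9615620100
Extrapolated: 1.9615620100 / 1 = 1.9615620100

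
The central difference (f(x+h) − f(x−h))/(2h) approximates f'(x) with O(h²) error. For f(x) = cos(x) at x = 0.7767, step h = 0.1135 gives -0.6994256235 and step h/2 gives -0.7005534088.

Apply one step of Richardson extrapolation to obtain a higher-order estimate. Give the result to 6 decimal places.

-0.700929

r = 2: numerator weight 4, denominator 3.
Numerator 4 × A(h/2) − A(h) = 4 × (-0.7005534088) − (-0.6994256235) = -2.1027880117
Extrapolated: (-2.1027880117) / 3 = -0.7009293372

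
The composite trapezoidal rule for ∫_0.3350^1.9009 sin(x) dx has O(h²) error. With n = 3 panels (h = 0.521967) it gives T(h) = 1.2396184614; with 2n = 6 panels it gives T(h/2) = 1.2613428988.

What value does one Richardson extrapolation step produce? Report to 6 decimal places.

1.268584

r = 2: numerator weight 4, denominator 3.
4 × 1.2613428988 = 5.0453715952; subtract 1.2396184614 → 3.8057531338
(4 × 1.2613428988 − 1.2396184614)/(4 − 1) = 1.2685843779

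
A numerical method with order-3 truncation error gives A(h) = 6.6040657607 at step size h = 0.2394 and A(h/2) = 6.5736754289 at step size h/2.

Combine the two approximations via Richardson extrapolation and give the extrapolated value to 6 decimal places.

6.569334

Order 3 gives 2^r = 8 and 2^r − 1 = 7.
Numerator 8 × A(h/2) − A(h) = 8 × 6.5736754289 − 6.6040657607 = 45.9853376705
Divide by 2^3 − 1 = 7.
Extrapolated: 45.9853376705 / 7 = 6.5693339529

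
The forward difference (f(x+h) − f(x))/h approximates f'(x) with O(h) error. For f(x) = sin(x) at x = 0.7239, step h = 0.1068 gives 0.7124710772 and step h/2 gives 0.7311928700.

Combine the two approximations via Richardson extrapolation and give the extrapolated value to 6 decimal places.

0.749915

r = 1, so 2^r = 2.
2 × 0.7311928700 = 1.4623857400; subtract 0.7124710772 → 0.7499146628
Divide by 2^1 − 1 = 1.
Result: 0.7499146628
Gap between inputs: 1.872e-02; correction applied: +0.0187217928.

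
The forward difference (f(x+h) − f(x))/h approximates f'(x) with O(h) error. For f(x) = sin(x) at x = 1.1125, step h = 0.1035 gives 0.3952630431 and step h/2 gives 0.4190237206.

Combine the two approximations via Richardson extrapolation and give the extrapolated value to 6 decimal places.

0.442784

With r = 1 the leading error scales as h^1, so the weight is 2^1 = 2.
2^1 × A(h/2) = 0.8380474412; minus A(h) gives 0.4427843981.
Denominator 2 − 1 = 1.
So the Richardson estimate is 0.4427843981.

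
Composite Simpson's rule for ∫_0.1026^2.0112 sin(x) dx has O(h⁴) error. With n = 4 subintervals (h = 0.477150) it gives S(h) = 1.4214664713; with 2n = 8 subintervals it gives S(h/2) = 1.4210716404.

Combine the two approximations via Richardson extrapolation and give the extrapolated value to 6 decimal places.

1.421045

Error is O(h^4); halving h shrinks it by 2^4 = 16.
Numerator 16*A(h/2) − A(h) = 16*1.4210716404 − 1.4214664713 = 21.3156797751
Extrapolated: 21.3156797751 / 15 = 1.4210453183
Correction |R − A(h/2)| = 2.632e-05; gap |A(h/2) − A(h)| = 3.948e-04.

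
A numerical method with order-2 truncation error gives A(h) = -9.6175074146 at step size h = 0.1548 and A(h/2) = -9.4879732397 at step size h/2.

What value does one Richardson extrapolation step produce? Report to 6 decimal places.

The method has order 2: 2^2 = 4.
Top: 4(-9.4879732397) − (-9.6175074146) = -28.3343855442
Extrapolated: (-28.3343855442) / 3 = -9.4447951814
Gap between inputs: 1.295e-01; correction applied: +0.0431780583.

-9.444795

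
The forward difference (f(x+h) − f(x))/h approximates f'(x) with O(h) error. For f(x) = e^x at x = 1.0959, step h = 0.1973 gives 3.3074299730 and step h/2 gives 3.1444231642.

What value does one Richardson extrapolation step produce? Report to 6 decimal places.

2.981416

r = 1, so 2^r = 2.
2^1*A(h/2) = 6.2888463284; minus A(h) gives 2.9814163554.
(2*3.1444231642 − 3.3074299730)/(2 − 1) = 2.9814163554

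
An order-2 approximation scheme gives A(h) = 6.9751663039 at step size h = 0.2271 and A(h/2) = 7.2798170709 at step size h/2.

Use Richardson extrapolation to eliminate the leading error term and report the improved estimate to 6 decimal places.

7.381367

r = 2: numerator weight 4, denominator 3.
Weighted: 29.1192682836 − 6.9751663039 = 22.1441019797
Extrapolated: 22.1441019797 / 3 = 7.3813673266
Gap between inputs: 3.047e-01; correction applied: +0.1015502557.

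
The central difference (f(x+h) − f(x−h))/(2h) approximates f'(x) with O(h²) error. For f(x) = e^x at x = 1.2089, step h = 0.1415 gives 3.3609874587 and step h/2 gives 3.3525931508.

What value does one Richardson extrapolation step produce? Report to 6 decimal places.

3.349795

Error is O(h^2); halving h shrinks it by 2^2 = 4.
2^2·A(h/2) = 13.4103726032; minus A(h) gives 10.0493851445.
Denominator 4 − 1 = 3.
(4·3.3525931508 − 3.3609874587)/(4 − 1) = 3.3497950482
Gap between inputs: 8.394e-03; correction applied: −0.0027981026.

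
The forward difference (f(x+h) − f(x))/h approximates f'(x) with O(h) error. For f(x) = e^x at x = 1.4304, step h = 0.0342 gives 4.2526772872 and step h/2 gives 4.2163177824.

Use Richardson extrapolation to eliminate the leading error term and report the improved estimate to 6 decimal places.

With r = 1 the leading error scales as h^1, so the weight is 2^1 = 2.
2×4.2163177824 = 8.4326355648; subtract 4.2526772872 → 4.1799582776
R = 4.1799582776/1 = 4.1799582776
Correction |R − A(h/2)| = 3.636e-02; gap |A(h/2) − A(h)| = 3.636e-02.

4.179958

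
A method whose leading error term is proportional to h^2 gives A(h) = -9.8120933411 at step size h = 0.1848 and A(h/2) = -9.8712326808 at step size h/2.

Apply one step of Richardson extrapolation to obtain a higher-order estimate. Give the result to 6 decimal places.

-9.890946

Method order is 2; weight 2^2 = 4.
Weighted: (-39.4849307232) − (-9.8120933411) = -29.6728373821
Divide by 2^2 − 1 = 3.
Result: -9.8909457940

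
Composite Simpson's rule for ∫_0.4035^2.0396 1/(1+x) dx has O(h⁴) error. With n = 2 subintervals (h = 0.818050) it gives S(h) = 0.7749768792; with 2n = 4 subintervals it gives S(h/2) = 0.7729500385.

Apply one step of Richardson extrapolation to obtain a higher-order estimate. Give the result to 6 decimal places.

0.772815

With r = 4 the leading error scales as h^4, so the weight is 2^4 = 16.
Weighted: 12.3672006160 − 0.7749768792 = 11.5922237368
Extrapolated: 11.5922237368 / 15 = 0.7728149158
Shift from A(h/2): −0.0001351227.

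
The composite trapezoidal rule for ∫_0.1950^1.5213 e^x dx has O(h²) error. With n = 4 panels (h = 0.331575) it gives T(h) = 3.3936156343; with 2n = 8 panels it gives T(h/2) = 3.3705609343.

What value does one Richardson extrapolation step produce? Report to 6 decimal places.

The method has order 2: 2^2 = 4.
Top: 4(3.3705609343) − (3.3936156343) = 10.0886281029
10.0886281029 ÷ 3 = 3.3628760343

3.362876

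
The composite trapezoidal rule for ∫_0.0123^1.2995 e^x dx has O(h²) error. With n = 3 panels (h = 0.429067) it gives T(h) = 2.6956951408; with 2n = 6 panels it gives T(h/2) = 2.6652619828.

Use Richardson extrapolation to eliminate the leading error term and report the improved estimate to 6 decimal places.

Error is O(h^2); halving h shrinks it by 2^2 = 4.
4 × 2.6652619828 = 10.6610479312; subtract 2.6956951408 → 7.9653527904
Divide by 2^2 − 1 = 3.
Extrapolated: 7.9653527904 / 3 = 2.6551175968
Gap between inputs: 3.043e-02; correction applied: −0.0101443860.

2.655118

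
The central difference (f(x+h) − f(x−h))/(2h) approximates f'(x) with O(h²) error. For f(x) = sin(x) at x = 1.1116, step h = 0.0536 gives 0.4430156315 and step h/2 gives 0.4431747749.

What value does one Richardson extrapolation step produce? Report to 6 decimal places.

Order 2 gives 2^r = 4 and 2^r − 1 = 3.
Weighted: 1.7726990996 − 0.4430156315 = 1.3296834681
Divide by 2^2 − 1 = 3.
(4·0.4431747749 − 0.4430156315)/(4 − 1) = 0.4432278227

0.443228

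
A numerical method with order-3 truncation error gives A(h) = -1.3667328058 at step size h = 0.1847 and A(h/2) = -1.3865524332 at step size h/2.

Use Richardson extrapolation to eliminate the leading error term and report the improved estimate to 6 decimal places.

-1.389384

Error is O(h^3); halving h shrinks it by 2^3 = 8.
8*(-1.3865524332) − (-1.3667328058) = -9.7256866598
R = (-9.7256866598)/7 = -1.3893838085
Gap between inputs: 1.982e-02; correction applied: −0.0028313753.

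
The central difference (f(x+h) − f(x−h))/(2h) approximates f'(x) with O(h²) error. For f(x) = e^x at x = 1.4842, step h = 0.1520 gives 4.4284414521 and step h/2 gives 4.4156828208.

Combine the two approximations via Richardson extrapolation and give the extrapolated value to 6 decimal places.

4.411430

With r = 2 the leading error scales as h^2, so the weight is 2^2 = 4.
2^2·A(h/2) = 17.6627312832; minus A(h) gives 13.2342898311.
Extrapolated: 13.2342898311 / 3 = 4.4114299437
Correction |R − A(h/2)| = 4.253e-03; gap |A(h/2) − A(h)| = 1.276e-02.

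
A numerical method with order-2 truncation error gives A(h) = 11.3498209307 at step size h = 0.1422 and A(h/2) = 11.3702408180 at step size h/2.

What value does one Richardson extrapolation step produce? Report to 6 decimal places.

With r = 2 the leading error scales as h^2, so the weight is 2^2 = 4.
2^2*A(h/2) = 45.4809632720; minus A(h) gives 34.1311423413.
R = 34.1311423413/3 = 11.3770474471

11.377047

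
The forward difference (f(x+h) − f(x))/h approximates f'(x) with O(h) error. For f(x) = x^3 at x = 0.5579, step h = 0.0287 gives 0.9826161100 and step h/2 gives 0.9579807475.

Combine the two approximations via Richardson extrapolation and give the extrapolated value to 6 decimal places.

0.933345

The method has order 1: 2^1 = 2.
Weighted: 1.9159614950 − 0.9826161100 = 0.9333453850
Divide by 2^1 − 1 = 1.
Extrapolated: 0.9333453850 / 1 = 0.9333453850
Correction |R − A(h/2)| = 2.464e-02; gap |A(h/2) − A(h)| = 2.464e-02.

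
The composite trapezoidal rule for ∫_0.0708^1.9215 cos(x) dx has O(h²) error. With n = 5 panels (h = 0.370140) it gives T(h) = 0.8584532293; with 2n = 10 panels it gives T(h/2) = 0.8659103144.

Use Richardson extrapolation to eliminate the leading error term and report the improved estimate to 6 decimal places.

r = 2, so 2^r = 4.
A(h/2) − A(h) = 0.8659103144 − 0.8584532293 = 0.0074570851
Correction (A(h/2) − A(h))/(4 − 1) = 0.0074570851/3 = 0.0024856950
R = 0.8659103144 + 0.0024856950 = 0.8683960094

0.868396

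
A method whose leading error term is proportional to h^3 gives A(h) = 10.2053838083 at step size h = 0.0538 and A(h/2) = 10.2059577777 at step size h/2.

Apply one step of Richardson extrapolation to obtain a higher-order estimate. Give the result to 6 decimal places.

The method has order 3: 2^3 = 8.
Weighted: 81.6476622216 − 10.2053838083 = 71.4422784133
Extrapolated: 71.4422784133 / 7 = 10.2060397733
Gap between inputs: 5.740e-04; correction applied: +0.0000819956.

10.206040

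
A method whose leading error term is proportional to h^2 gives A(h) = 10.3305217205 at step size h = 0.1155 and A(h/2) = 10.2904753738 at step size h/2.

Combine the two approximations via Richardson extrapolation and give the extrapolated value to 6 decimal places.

10.277127

Error is O(h^2); halving h shrinks it by 2^2 = 4.
A(h/2) − A(h) = 10.2904753738 − 10.3305217205 = -0.0400463467
Correction (A(h/2) − A(h))/(4 − 1) = (-0.0400463467)/3 = -0.0133487822
R = 10.2904753738 − 0.0133487822 = 10.2771265916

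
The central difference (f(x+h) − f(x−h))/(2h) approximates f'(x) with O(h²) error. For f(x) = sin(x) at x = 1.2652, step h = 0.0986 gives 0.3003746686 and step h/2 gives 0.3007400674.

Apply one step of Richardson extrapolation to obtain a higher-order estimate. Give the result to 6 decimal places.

0.300862

The method has order 2: 2^2 = 4.
A(h/2) − A(h) = 0.3007400674 − 0.3003746686 = 0.0003653988
Divide by 2^2 − 1 = 3: 0.0003653988/3 = 0.0001217996
R = 0.3007400674 + 0.0001217996 = 0.3008618670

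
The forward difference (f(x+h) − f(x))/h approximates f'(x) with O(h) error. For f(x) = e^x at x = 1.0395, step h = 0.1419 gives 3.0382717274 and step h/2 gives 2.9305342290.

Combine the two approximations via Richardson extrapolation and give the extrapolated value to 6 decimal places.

Method order is 1; weight 2^1 = 2.
2^1×A(h/2) = 5.8610684580; minus A(h) gives 2.8227967306.
Divide by 2^1 − 1 = 1.
Extrapolated: 2.8227967306 / 1 = 2.8227967306

2.822797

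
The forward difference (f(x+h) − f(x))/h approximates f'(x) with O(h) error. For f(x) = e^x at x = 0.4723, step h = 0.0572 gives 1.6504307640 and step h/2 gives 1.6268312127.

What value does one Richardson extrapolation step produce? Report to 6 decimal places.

Order 1 gives 2^r = 2 and 2^r − 1 = 1.
A(h/2) − A(h) = 1.6268312127 − 1.6504307640 = -0.0235995513
Divide by 2^1 − 1 = 1: (-0.0235995513)/1 = -0.0235995513
R = A(h/2) + (A(h/2) − A(h))/1 = 1.6268312127 − 0.0235995513 = 1.6032316614

1.603232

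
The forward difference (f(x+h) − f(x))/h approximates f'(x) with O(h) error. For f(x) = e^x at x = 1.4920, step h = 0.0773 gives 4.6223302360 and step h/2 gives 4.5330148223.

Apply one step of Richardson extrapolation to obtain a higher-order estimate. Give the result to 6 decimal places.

Leading term ∝ h^1; use weight 2 = 2^1.
Difference of the inputs: 4.5330148223 − 4.6223302360 = -0.0893154137
Divide by 2^1 − 1 = 1: (-0.0893154137)/1 = -0.0893154137
R = A(h/2) + (A(h/2) − A(h))/1 = 4.5330148223 − 0.0893154137 = 4.4436994086

4.443699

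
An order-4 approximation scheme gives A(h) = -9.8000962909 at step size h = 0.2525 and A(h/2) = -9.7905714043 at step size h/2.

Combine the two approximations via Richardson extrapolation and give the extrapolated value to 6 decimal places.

-9.789936

Method order is 4; weight 2^4 = 16.
16×(-9.7905714043) − (-9.8000962909) = -146.8490461779
Extrapolated: (-146.8490461779) / 15 = -9.7899364119
Shift from A(h/2): +0.0006349924.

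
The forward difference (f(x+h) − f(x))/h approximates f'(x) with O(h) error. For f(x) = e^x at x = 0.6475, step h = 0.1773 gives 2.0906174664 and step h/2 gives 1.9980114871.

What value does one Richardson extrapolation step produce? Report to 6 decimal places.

1.905406

Leading term ∝ h^1; use weight 2 = 2^1.
Top: 2(1.9980114871) − (2.0906174664) = 1.9054055078
Denominator 2 − 1 = 1.
So the Richardson estimate is 1.9054055078.
Correction |R − A(h/2)| = 9.261e-02; gap |A(h/2) − A(h)| = 9.261e-02.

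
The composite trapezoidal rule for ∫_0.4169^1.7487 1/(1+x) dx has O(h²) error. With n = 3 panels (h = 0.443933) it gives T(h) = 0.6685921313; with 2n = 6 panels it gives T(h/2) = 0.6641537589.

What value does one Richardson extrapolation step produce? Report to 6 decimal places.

0.662674

With r = 2 the leading error scales as h^2, so the weight is 2^2 = 4.
A(h/2) − A(h) = 0.6641537589 − 0.6685921313 = -0.0044383724
Divide by 2^2 − 1 = 3: (-0.0044383724)/3 = -0.0014794575
R = A(h/2) + (A(h/2) − A(h))/3 = 0.6641537589 − 0.0014794575 = 0.6626743014
Correction |R − A(h/2)| = 1.479e-03; gap |A(h/2) − A(h)| = 4.438e-03.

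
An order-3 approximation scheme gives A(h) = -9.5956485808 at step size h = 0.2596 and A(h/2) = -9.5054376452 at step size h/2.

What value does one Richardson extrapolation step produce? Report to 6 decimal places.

r = 3: numerator weight 8, denominator 7.
8*(-9.5054376452) = -76.0435011616; subtract (-9.5956485808) → -66.4478525808
R = (-66.4478525808)/7 = -9.4925503687

-9.492550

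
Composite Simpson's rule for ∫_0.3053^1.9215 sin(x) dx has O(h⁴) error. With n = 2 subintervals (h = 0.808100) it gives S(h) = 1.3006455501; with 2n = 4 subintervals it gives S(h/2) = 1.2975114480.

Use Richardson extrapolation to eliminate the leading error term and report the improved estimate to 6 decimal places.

1.297303

Method order is 4; weight 2^4 = 16.
Top: 16(1.2975114480) − (1.3006455501) = 19.4595376179
Denominator 16 − 1 = 15.
R = 19.4595376179/15 = 1.2973025079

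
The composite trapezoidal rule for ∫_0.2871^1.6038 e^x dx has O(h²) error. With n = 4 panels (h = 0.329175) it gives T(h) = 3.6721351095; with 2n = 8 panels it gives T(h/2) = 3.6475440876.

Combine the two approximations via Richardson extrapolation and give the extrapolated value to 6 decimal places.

3.639347

Leading term ∝ h^2; use weight 4 = 2^2.
Top: 4(3.6475440876) − (3.6721351095) = 10.9180412409
10.9180412409 ÷ 3 = 3.6393470803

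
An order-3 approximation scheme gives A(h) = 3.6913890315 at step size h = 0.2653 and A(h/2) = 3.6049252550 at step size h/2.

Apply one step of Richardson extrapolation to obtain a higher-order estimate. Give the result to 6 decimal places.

Error is O(h^3); halving h shrinks it by 2^3 = 8.
8×3.6049252550 − 3.6913890315 = 25.1480130085
Denominator 8 − 1 = 7.
So the Richardson estimate is 3.5925732869.
Shift from A(h/2): −0.0123519681.

3.592573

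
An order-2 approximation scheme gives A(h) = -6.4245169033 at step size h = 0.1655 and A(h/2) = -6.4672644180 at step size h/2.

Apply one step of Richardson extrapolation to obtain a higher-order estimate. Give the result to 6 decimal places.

Method order is 2; weight 2^2 = 4.
2^2 × A(h/2) = -25.8690576720; minus A(h) gives -19.4445407687.
R = (-19.4445407687)/3 = -6.4815135896

-6.481514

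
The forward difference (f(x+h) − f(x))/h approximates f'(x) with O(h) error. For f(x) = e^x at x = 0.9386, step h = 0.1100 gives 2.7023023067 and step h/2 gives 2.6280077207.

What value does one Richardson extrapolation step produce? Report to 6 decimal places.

2.553713

Error is O(h^1); halving h shrinks it by 2^1 = 2.
2^1*A(h/2) = 5.2560154414; minus A(h) gives 2.5537131347.
Divide by 2^1 − 1 = 1.
R = 2.5537131347/1 = 2.5537131347
Correction |R − A(h/2)| = 7.429e-02; gap |A(h/2) − A(h)| = 7.429e-02.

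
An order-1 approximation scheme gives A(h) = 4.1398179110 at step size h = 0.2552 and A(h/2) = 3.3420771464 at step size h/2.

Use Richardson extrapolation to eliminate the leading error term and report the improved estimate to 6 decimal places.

r = 1, so 2^r = 2.
Top: 2(3.3420771464) − (4.1398179110) = 2.5443363818
Denominator 2 − 1 = 1.
(2 × 3.3420771464 − 4.1398179110)/(2 − 1) = 2.5443363818
Shift from A(h/2): −0.7977407646.

2.544336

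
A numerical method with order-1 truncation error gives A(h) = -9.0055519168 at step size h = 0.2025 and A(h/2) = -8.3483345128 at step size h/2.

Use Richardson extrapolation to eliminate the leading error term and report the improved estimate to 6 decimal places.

Error is O(h^1); halving h shrinks it by 2^1 = 2.
2*(-8.3483345128) − (-9.0055519168) = -7.6911171088
Denominator 2 − 1 = 1.
R = (-7.6911171088)/1 = -7.6911171088

-7.691117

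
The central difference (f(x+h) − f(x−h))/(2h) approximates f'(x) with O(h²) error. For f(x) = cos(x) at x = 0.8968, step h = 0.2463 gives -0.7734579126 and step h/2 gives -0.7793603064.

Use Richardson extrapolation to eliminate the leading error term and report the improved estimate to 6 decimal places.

-0.781328

r = 2, so 2^r = 4.
4 × (-0.7793603064) − (-0.7734579126) = -2.3439833130
R = (-2.3439833130)/3 = -0.7813277710
Shift from A(h/2): −0.0019674646.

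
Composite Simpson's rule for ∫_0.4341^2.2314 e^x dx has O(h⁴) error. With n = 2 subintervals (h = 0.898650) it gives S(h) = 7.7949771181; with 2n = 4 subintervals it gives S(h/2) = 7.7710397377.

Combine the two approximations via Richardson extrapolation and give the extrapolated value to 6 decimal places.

With r = 4 the leading error scales as h^4, so the weight is 2^4 = 16.
Difference of the inputs: 7.7710397377 − 7.7949771181 = -0.0239373804
Divide by 2^4 − 1 = 15: (-0.0239373804)/15 = -0.0015958254
R = 7.7710397377 − 0.0015958254 = 7.7694439123

7.769444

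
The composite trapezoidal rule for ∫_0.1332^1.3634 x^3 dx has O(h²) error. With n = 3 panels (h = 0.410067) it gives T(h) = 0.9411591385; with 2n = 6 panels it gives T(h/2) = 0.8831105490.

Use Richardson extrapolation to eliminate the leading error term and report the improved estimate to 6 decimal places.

r = 2: numerator weight 4, denominator 3.
Weighted: 3.5324421960 − 0.9411591385 = 2.5912830575
Denominator 4 − 1 = 3.
So the Richardson estimate is 0.8637610192.
Correction |R − A(h/2)| = 1.935e-02; gap |A(h/2) − A(h)| = 5.805e-02.

0.863761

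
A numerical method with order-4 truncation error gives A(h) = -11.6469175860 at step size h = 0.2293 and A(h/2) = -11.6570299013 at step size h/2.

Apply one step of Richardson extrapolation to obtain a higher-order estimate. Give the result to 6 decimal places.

-11.657704

r = 4, so 2^r = 16.
Weighted: (-186.5124784208) − (-11.6469175860) = -174.8655608348
Denominator 16 − 1 = 15.
R = (-174.8655608348)/15 = -11.6577040557
Correction |R − A(h/2)| = 6.742e-04; gap |A(h/2) − A(h)| = 1.011e-02.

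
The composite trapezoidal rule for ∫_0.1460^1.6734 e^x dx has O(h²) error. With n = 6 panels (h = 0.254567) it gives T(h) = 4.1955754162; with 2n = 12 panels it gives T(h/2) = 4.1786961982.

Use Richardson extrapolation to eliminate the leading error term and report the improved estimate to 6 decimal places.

r = 2: numerator weight 4, denominator 3.
4×4.1786961982 − 4.1955754162 = 12.5192093766
Divide by 2^2 − 1 = 3.
Extrapolated: 12.5192093766 / 3 = 4.1730697922

4.173070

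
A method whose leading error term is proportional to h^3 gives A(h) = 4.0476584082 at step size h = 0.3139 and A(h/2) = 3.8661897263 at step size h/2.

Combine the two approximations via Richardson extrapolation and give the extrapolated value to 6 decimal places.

Leading term ∝ h^3; use weight 8 = 2^3.
Numerator 8*A(h/2) − A(h) = 8*3.8661897263 − 4.0476584082 = 26.8818594022
26.8818594022 ÷ 7 = 3.8402656289
Shift from A(h/2): −0.0259240974.

3.840266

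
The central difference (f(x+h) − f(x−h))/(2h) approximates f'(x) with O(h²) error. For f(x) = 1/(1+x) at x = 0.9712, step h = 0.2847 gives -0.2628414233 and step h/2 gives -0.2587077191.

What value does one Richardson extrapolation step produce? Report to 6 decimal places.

-0.257330

Order 2 gives 2^r = 4 and 2^r − 1 = 3.
Difference of the inputs: -0.2587077191 − (-0.2628414233) = 0.0041337042
Divide by 2^2 − 1 = 3: 0.0041337042/3 = 0.0013779014
R = -0.2587077191 + 0.0013779014 = -0.2573298177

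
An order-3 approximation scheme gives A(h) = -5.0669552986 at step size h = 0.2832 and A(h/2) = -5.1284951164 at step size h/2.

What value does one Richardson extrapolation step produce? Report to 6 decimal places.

-5.137287

r = 3: numerator weight 8, denominator 7.
8*(-5.1284951164) = -41.0279609312; (-41.0279609312) − (-5.0669552986) = -35.9610056326
(-35.9610056326) ÷ 7 = -5.1372865189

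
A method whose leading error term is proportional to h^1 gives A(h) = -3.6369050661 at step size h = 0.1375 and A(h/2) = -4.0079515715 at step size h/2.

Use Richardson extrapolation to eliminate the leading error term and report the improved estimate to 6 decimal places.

-4.378998

With r = 1 the leading error scales as h^1, so the weight is 2^1 = 2.
Top: 2(-4.0079515715) − (-3.6369050661) = -4.3789980769
Extrapolated: (-4.3789980769) / 1 = -4.3789980769
Gap between inputs: 3.710e-01; correction applied: −0.3710465054.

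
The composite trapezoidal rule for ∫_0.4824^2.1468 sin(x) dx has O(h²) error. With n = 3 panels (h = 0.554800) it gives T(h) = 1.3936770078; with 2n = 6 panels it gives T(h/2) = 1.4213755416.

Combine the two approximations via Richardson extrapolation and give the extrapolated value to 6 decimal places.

1.430608

Order 2 gives 2^r = 4 and 2^r − 1 = 3.
Top: 4(1.4213755416) − (1.3936770078) = 4.2918251586
R = 4.2918251586/3 = 1.4306083862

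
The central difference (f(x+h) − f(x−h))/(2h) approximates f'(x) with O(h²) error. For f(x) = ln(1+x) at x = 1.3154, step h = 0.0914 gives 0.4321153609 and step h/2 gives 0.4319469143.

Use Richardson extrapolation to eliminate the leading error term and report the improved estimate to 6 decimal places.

Order 2 gives 2^r = 4 and 2^r − 1 = 3.
2^2*A(h/2) = 1.7277876572; minus A(h) gives 1.2956722963.
(4*0.4319469143 − 0.4321153609)/(4 − 1) = 0.4318907654
Correction |R − A(h/2)| = 5.615e-05; gap |A(h/2) − A(h)| = 1.684e-04.

0.431891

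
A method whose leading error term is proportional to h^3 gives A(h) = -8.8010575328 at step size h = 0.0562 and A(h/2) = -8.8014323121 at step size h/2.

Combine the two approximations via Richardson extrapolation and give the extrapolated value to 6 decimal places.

-8.801486

Method order is 3; weight 2^3 = 8.
8 × (-8.8014323121) − (-8.8010575328) = -61.6104009640
Denominator 8 − 1 = 7.
(8 × (-8.8014323121) − (-8.8010575328))/(8 − 1) = -8.8014858520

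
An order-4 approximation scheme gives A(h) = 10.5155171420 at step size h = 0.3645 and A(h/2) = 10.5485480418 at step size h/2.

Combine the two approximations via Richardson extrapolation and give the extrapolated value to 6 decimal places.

10.550750

r = 4, so 2^r = 16.
16 × 10.5485480418 = 168.7767686688; 168.7767686688 − 10.5155171420 = 158.2612515268
Denominator 16 − 1 = 15.
R = 158.2612515268/15 = 10.5507501018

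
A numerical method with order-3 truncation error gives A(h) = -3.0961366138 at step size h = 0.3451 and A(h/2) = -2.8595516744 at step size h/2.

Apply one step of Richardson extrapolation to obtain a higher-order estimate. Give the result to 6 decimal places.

-2.825754

Error is O(h^3); halving h shrinks it by 2^3 = 8.
2^3·A(h/2) = -22.8764133952; minus A(h) gives -19.7802767814.
Denominator 8 − 1 = 7.
R = (-19.7802767814)/7 = -2.8257538259
Correction |R − A(h/2)| = 3.380e-02; gap |A(h/2) − A(h)| = 2.366e-01.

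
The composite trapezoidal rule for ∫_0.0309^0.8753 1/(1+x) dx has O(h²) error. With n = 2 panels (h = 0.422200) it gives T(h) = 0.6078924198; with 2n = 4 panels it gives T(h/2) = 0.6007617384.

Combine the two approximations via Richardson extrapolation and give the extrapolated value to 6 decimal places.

0.598385

The method has order 2: 2^2 = 4.
A(h/2) − A(h) = 0.6007617384 − 0.6078924198 = -0.0071306814
Correction (A(h/2) − A(h))/(4 − 1) = (-0.0071306814)/3 = -0.0023768938
R = A(h/2) + (A(h/2) − A(h))/3 = 0.6007617384 − 0.0023768938 = 0.5983848446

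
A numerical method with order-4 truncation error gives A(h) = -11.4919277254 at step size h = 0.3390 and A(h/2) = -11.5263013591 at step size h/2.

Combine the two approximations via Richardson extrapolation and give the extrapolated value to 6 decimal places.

Order 4 gives 2^r = 16 and 2^r − 1 = 15.
2^4·A(h/2) = -184.4208217456; minus A(h) gives -172.9288940202.
Denominator 16 − 1 = 15.
(16·(-11.5263013591) − (-11.4919277254))/(16 − 1) = -11.5285929347
Gap between inputs: 3.437e-02; correction applied: −0.0022915756.

-11.528593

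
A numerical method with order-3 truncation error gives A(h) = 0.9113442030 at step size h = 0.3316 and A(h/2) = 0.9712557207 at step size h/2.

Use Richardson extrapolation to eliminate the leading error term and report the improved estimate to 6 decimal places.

0.979815

r = 3: numerator weight 8, denominator 7.
Numerator 8·A(h/2) − A(h) = 8·0.9712557207 − 0.9113442030 = 6.8587015626
R = 6.8587015626/7 = 0.9798145089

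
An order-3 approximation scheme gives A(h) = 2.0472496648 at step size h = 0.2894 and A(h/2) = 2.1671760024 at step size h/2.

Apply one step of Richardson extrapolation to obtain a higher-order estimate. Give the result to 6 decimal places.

2.184308

The method has order 3: 2^3 = 8.
Difference of the inputs: 2.1671760024 − 2.0472496648 = 0.1199263376
Correction (A(h/2) − A(h))/(8 − 1) = 0.1199263376/7 = 0.0171323339
R = A(h/2) + (A(h/2) − A(h))/7 = 2.1671760024 + 0.0171323339 = 2.1843083363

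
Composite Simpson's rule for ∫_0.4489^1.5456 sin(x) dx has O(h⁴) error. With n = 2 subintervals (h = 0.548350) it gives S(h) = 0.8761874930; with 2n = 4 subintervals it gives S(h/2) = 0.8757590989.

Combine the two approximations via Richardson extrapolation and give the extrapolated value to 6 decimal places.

Order 4 gives 2^r = 16 and 2^r − 1 = 15.
2^4·A(h/2) = 14.0121455824; minus A(h) gives 13.1359580894.
Denominator 16 − 1 = 15.
13.1359580894 ÷ 15 = 0.8757305393
Gap between inputs: 4.284e-04; correction applied: −0.0000285596.

0.875731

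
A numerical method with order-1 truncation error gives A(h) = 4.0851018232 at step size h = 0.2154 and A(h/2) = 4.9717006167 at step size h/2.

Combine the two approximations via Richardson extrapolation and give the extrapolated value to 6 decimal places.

5.858299

Order 1 gives 2^r = 2 and 2^r − 1 = 1.
2*4.9717006167 = 9.9434012334; subtract 4.0851018232 → 5.8582994102
Divide by 2^1 − 1 = 1.
(2*4.9717006167 − 4.0851018232)/(2 − 1) = 5.8582994102
Gap between inputs: 8.866e-01; correction applied: +0.8865987935.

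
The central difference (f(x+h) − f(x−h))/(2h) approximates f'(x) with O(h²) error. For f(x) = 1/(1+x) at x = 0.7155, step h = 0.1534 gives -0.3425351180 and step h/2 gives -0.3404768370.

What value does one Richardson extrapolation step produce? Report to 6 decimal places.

r = 2: numerator weight 4, denominator 3.
4*(-0.3404768370) − (-0.3425351180) = -1.0193722300
Divide by 2^2 − 1 = 3.
(4*(-0.3404768370) − (-0.3425351180))/(4 − 1) = -0.3397907433

-0.339791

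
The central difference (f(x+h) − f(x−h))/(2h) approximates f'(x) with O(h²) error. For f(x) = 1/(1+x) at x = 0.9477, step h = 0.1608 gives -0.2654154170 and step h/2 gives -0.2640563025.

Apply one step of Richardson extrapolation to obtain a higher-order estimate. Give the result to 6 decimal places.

The method has order 2: 2^2 = 4.
4*(-0.2640563025) − (-0.2654154170) = -0.7908097930
Denominator 4 − 1 = 3.
Extrapolated: (-0.7908097930) / 3 = -0.2636032643
Correction |R − A(h/2)| = 4.530e-04; gap |A(h/2) − A(h)| = 1.359e-03.

-0.263603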